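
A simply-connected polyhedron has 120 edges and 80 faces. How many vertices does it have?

42

Here V − E + F = 2.
V = 2 + E − F = 2 + 120 − 80 = 42.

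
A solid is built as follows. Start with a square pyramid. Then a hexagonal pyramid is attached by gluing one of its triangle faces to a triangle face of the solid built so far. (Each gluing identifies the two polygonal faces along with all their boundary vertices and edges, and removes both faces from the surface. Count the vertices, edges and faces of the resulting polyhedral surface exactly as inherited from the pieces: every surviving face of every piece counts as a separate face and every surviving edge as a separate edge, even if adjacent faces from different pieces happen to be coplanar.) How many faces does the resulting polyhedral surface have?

10

A square pyramid: V=5, E=8, F=5.
Attach a hexagonal pyramid (V=7, E=12, F=7) along a 3-gon: merge 3 vertices and 3 edges, delete both glued faces → V=9, E=17, F=10.
Check: V − E + F = 9 − 17 + 10 = 2.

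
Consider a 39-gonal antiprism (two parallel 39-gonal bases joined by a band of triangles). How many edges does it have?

156

An antiprism on an n-gon has two n-gon caps and 2n triangles: V = 2·39 = 78, E = 4·39 = 156, F = 2·39 + 2 = 80.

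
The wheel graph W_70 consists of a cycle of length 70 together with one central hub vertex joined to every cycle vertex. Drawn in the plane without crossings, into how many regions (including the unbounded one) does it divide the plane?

71

W_70 has V = 70 + 1 = 71 vertices and E = 2·70 = 140 edges.
By Euler's formula F = 2 − V + E = 2 − 71 + 140 = 71.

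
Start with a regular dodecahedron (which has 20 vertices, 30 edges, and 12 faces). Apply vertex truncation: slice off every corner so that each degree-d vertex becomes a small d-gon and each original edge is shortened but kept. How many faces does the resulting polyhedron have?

32

Truncation replaces each original edge-end by a new vertex, so V′ = 2E = 60.
Each original edge survives, and each old vertex of degree d contributes d new edges; summing degrees gives Σd = 2E, so E′ = E + 2E = 3E = 90.
Each original face survives and each original vertex becomes one new face: F′ = F + V = 32.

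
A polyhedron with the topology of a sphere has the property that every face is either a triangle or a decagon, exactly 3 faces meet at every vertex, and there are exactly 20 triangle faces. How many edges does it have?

Let x be the number of decagons; then F = 20 + x.
Edge–face incidences: 2E = 3·20 + 10·x = 60 + 10x.
Every vertex has degree 3, so 3V = 2E.
Euler: V − E + F = 2 ⇒ (2E)/3 − E + (20 + x) = 2.
Multiply by 6: 2·(2E) − 3·(2E) + 6·(20 + x) = 12, i.e. 120 + 6x − (60 + 10x) = 12.
Collecting terms: −4x + 60 = 12, so −4x = −48, so x = 12.
Then 2E = 60 + 10·12 = 180, so E = 90, V = 2E/3 = 60, F = 20 + 12 = 32.

90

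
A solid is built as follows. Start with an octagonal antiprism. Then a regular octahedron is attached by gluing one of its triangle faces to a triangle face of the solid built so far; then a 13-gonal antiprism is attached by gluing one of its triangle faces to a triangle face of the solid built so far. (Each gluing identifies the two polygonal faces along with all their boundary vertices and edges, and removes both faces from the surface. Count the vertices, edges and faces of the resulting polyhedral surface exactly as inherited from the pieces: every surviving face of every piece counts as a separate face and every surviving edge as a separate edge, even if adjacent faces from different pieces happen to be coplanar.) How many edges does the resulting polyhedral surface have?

An octagonal antiprism: V=16, E=32, F=18.
Attach a regular octahedron (V=6, E=12, F=8) along a 3-gon: merge 3 vertices and 3 edges, delete both glued faces → V=19, E=41, F=24.
Attach a 13-gonal antiprism (V=26, E=52, F=28) along a 3-gon: merge 3 vertices and 3 edges, delete both glued faces → V=42, E=90, F=50.
Check: V − E + F = 42 − 90 + 50 = 2.

90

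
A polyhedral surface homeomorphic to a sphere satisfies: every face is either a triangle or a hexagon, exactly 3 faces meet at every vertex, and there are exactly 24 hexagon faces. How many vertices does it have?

52

Let x be the number of triangles; then F = 24 + x.
Edge–face incidences: 2E = 6·24 + 3·x = 144 + 3x.
Every vertex has degree 3, so 3V = 2E.
Euler: V − E + F = 2 ⇒ (2E)/3 − E + (24 + x) = 2.
Multiply by 6: 2·(2E) − 3·(2E) + 6·(24 + x) = 12, i.e. 144 + 6x − (144 + 3x) = 12.
Collecting terms: 3x = 12, so x = 4.
Then 2E = 144 + 3·4 = 156, so E = 78, V = 2E/3 = 52, F = 24 + 4 = 28.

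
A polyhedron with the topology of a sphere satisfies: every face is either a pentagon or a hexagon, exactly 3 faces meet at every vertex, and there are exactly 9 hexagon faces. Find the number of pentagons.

Let x be the number of pentagons; then F = 9 + x.
Edge–face incidences: 2E = 6·9 + 5·x = 54 + 5x.
Every vertex has degree 3, so 3V = 2E.
Euler: V − E + F = 2 ⇒ (2E)/3 − E + (9 + x) = 2.
Multiply by 6: 2·(2E) − 3·(2E) + 6·(9 + x) = 12, i.e. 54 + 6x − (54 + 5x) = 12.
Collecting terms: x = 12.
Then 2E = 54 + 5·12 = 114, so E = 57, V = 2E/3 = 38, F = 9 + 12 = 21.

12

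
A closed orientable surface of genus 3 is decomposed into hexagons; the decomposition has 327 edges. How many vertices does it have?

214

χ = 2 − 2·3 = -4, and every face is a hexagon so 6F = 2E.
F = 2E/6 = 109. Then V = -4 + E − F = -4 + 327 − 109 = 214.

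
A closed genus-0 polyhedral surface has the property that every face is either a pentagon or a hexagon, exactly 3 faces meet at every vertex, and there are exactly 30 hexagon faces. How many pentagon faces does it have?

Let x be the number of pentagons; then F = 30 + x.
Edge–face incidences: 2E = 6·30 + 5·x = 180 + 5x.
Every vertex has degree 3, so 3V = 2E.
Euler: V − E + F = 2 ⇒ (2E)/3 − E + (30 + x) = 2.
Multiply by 6: 2·(2E) − 3·(2E) + 6·(30 + x) = 12, i.e. 180 + 6x − (180 + 5x) = 12.
Collecting terms: x = 12.
Then 2E = 180 + 5·12 = 240, so E = 120, V = 2E/3 = 80, F = 30 + 12 = 42.

12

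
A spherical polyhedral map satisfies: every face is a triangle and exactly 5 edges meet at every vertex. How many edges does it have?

30

Each face has 3 edges and each edge borders two faces, so 2E = 3F.
Each vertex has degree 5, so 5V = 2E and hence V = 3F/5.
Euler: V − E + F = 2 ⇒ (3F/5) − (3F/2) + F = 2.
Multiply by 10: (6 − 15 + 10)F = 20, i.e. 1F = 20.
So F = 20, E = 3·20/2 = 30, V = 3·20/5 = 12.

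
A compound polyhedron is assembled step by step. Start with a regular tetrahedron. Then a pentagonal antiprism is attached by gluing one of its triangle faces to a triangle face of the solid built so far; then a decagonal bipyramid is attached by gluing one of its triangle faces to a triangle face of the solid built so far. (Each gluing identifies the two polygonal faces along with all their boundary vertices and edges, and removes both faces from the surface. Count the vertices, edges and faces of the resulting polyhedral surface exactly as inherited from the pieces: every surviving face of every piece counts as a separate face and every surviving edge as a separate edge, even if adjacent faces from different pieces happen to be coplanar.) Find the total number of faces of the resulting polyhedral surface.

32

A regular tetrahedron: V=4, E=6, F=4.
Attach a pentagonal antiprism (V=10, E=20, F=12) along a 3-gon: merge 3 vertices and 3 edges, delete both glued faces → V=11, E=23, F=14.
Attach a decagonal bipyramid (V=12, E=30, F=20) along a 3-gon: merge 3 vertices and 3 edges, delete both glued faces → V=20, E=50, F=32.
Check: V − E + F = 20 − 50 + 32 = 2.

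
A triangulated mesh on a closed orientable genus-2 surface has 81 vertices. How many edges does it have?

249

χ = 2 − 2·2 = -2, and every face is a triangle so 3F = 2E.
V − E + F = -2 with E = 3F/2 gives 81 − (3/2 − 1)·F = -2, so F = 166 and E = 249.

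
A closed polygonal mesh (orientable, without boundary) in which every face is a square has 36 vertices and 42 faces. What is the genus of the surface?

Every face is a square, so 2E = 4·42 = 168, giving E = 84.
χ = V − E + F = 36 − 84 + 42 = -6.
For a closed orientable surface χ = 2 − 2g, so g = (2 − (-6))/2 = 4.

4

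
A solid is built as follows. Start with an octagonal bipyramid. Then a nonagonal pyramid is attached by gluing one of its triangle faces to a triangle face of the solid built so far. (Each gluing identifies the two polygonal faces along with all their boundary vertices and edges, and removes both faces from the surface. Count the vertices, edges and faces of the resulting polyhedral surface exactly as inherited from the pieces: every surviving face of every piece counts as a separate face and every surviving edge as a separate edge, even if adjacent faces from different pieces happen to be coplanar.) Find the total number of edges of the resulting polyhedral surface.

39

An octagonal bipyramid: V=10, E=24, F=16.
Attach a nonagonal pyramid (V=10, E=18, F=10) along a 3-gon: merge 3 vertices and 3 edges, delete both glued faces → V=17, E=39, F=24.
Check: V − E + F = 17 − 39 + 24 = 2.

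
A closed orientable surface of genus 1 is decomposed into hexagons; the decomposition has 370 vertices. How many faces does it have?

χ = 2 − 2·1 = 0, and every face is a hexagon so 6F = 2E.
V − E + F = 0 with E = 6F/2 gives 370 − (6/2 − 1)·F = 0, so F = 185 and E = 555.

185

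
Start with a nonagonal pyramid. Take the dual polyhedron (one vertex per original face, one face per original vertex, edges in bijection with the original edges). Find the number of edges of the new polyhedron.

18

The base solid has V = 10, E = 18, F = 10.
The dual swaps V and F and preserves E: V′ = F = 10, E′ = E = 18, F′ = V = 10.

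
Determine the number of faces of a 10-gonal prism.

A prism on an n-gon has two n-gon bases and n rectangular sides: V = 2·10 = 20, E = 3·10 = 30, F = 10 + 2 = 12.

12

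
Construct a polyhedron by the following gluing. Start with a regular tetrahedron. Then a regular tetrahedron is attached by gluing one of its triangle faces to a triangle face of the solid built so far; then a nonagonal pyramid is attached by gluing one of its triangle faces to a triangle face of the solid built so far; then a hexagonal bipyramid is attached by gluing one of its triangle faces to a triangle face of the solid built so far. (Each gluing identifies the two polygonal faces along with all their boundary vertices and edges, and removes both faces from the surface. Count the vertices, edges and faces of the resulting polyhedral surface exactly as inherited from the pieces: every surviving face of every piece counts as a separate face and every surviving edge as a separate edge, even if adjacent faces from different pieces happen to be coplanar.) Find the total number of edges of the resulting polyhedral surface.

A regular tetrahedron: V=4, E=6, F=4.
Attach a regular tetrahedron (V=4, E=6, F=4) along a 3-gon: merge 3 vertices and 3 edges, delete both glued faces → V=5, E=9, F=6.
Attach a nonagonal pyramid (V=10, E=18, F=10) along a 3-gon: merge 3 vertices and 3 edges, delete both glued faces → V=12, E=24, F=14.
Attach a hexagonal bipyramid (V=8, E=18, F=12) along a 3-gon: merge 3 vertices and 3 edges, delete both glued faces → V=17, E=39, F=24.
Check: V − E + F = 17 − 39 + 24 = 2.

39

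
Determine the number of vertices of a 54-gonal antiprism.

108

An antiprism on an n-gon has two n-gon caps and 2n triangles: V = 2·54 = 108, E = 4·54 = 216, F = 2·54 + 2 = 110.
Check: V − E + F = 108 − 216 + 110 = 2.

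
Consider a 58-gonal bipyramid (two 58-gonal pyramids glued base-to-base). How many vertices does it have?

60

A bipyramid over an n-gon has 2n triangular faces and n + 2 vertices: V = 58 + 2 = 60, E = 3·58 = 174, F = 2·58 = 116.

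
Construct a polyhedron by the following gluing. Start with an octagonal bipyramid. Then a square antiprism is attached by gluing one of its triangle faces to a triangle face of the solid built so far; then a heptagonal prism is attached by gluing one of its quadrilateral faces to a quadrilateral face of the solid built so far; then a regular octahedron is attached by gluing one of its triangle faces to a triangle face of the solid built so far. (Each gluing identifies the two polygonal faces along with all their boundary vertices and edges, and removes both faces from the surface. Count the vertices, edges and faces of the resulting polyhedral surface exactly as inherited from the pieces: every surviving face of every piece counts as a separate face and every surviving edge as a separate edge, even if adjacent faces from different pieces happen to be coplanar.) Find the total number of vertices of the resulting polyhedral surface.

28

An octagonal bipyramid: V=10, E=24, F=16.
Attach a square antiprism (V=8, E=16, F=10) along a 3-gon: merge 3 vertices and 3 edges, delete both glued faces → V=15, E=37, F=24.
Attach a heptagonal prism (V=14, E=21, F=9) along a 4-gon: merge 4 vertices and 4 edges, delete both glued faces → V=25, E=54, F=31.
Attach a regular octahedron (V=6, E=12, F=8) along a 3-gon: merge 3 vertices and 3 edges, delete both glued faces → V=28, E=63, F=37.
Check: V − E + F = 28 − 63 + 37 = 2.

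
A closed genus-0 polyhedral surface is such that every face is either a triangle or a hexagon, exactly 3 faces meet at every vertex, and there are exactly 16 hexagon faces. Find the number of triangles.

4

Let x be the number of triangles; then F = 16 + x.
Edge–face incidences: 2E = 6·16 + 3·x = 96 + 3x.
Every vertex has degree 3, so 3V = 2E.
Euler: V − E + F = 2 ⇒ (2E)/3 − E + (16 + x) = 2.
Multiply by 6: 2·(2E) − 3·(2E) + 6·(16 + x) = 12, i.e. 96 + 6x − (96 + 3x) = 12.
Collecting terms: 3x = 12, so x = 4.
Then 2E = 96 + 3·4 = 108, so E = 54, V = 2E/3 = 36, F = 16 + 4 = 20.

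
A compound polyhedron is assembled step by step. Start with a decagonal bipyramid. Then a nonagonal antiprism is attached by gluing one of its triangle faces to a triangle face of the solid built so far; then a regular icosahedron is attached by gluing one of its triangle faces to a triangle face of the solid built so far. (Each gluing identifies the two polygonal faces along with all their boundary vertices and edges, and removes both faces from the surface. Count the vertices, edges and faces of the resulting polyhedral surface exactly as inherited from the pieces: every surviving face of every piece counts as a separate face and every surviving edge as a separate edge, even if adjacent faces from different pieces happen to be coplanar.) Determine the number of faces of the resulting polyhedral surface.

56

A decagonal bipyramid: V=12, E=30, F=20.
Attach a nonagonal antiprism (V=18, E=36, F=20) along a 3-gon: merge 3 vertices and 3 edges, delete both glued faces → V=27, E=63, F=38.
Attach a regular icosahedron (V=12, E=30, F=20) along a 3-gon: merge 3 vertices and 3 edges, delete both glued faces → V=36, E=90, F=56.
Check: V − E + F = 36 − 90 + 56 = 2.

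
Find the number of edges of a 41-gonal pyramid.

A pyramid on an n-gon base has one n-gon and n triangles: V = 41 + 1 = 42, E = 2·41 = 82, F = 41 + 1 = 42.
Check: V − E + F = 42 − 82 + 42 = 2.

82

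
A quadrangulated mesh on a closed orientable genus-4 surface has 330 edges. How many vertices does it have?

159

χ = 2 − 2·4 = -6, and every face is a square so 4F = 2E.
F = 2E/4 = 165. Then V = -6 + E − F = -6 + 330 − 165 = 159.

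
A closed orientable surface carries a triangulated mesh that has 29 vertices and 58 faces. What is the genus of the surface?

Every face is a triangle, so 2E = 3·58 = 174, giving E = 87.
χ = V − E + F = 29 − 87 + 58 = 0.
For a closed orientable surface χ = 2 − 2g, so g = (2 − (0))/2 = 1.

1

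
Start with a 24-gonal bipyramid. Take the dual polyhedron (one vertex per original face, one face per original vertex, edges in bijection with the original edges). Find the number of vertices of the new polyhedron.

48

The base solid has V = 26, E = 72, F = 48.
The dual swaps V and F and preserves E: V′ = F = 48, E′ = E = 72, F′ = V = 26.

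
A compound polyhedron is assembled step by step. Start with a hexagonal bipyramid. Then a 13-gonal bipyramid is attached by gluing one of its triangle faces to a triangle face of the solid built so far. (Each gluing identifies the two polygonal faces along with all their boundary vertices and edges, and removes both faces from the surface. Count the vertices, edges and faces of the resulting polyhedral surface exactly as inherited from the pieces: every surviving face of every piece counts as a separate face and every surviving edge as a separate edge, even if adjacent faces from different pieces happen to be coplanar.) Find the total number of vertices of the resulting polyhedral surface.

A hexagonal bipyramid: V=8, E=18, F=12.
Attach a 13-gonal bipyramid (V=15, E=39, F=26) along a 3-gon: merge 3 vertices and 3 edges, delete both glued faces → V=20, E=54, F=36.
Check: V − E + F = 20 − 54 + 36 = 2.

20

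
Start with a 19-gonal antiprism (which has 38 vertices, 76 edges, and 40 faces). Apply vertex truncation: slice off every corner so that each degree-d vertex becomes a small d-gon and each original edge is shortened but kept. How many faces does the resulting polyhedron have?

78

Truncation replaces each original edge-end by a new vertex, so V′ = 2E = 152.
Each original edge survives, and each old vertex of degree d contributes d new edges; summing degrees gives Σd = 2E, so E′ = E + 2E = 3E = 228.
Each original face survives and each original vertex becomes one new face: F′ = F + V = 78.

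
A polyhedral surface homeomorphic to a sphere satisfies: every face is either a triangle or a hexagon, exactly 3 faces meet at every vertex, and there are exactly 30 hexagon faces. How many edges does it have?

Let x be the number of triangles; then F = 30 + x.
Edge–face incidences: 2E = 6·30 + 3·x = 180 + 3x.
Every vertex has degree 3, so 3V = 2E.
Euler: V − E + F = 2 ⇒ (2E)/3 − E + (30 + x) = 2.
Multiply by 6: 2·(2E) − 3·(2E) + 6·(30 + x) = 12, i.e. 180 + 6x − (180 + 3x) = 12.
Collecting terms: 3x = 12, so x = 4.
Then 2E = 180 + 3·4 = 192, so E = 96, V = 2E/3 = 64, F = 30 + 4 = 34.

96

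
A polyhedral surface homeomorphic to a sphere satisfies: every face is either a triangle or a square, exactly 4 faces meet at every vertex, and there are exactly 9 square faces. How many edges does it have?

30

Let x be the number of triangles; then F = 9 + x.
Edge–face incidences: 2E = 4·9 + 3·x = 36 + 3x.
Every vertex has degree 4, so 4V = 2E.
Euler: V − E + F = 2 ⇒ (2E)/4 − E + (9 + x) = 2.
Multiply by 8: 2·(2E) − 4·(2E) + 8·(9 + x) = 16, i.e. 72 + 8x − 2·(36 + 3x) = 16.
Collecting terms: 2x = 16, so x = 8.
Then 2E = 36 + 3·8 = 60, so E = 30, V = 2E/4 = 15, F = 9 + 8 = 17.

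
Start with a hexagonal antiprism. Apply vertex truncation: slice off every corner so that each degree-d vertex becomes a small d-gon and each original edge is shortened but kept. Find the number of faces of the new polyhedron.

26

The base solid has V = 12, E = 24, F = 14.
Truncation replaces each original edge-end by a new vertex, so V′ = 2E = 48.
Each original edge survives, and each old vertex of degree d contributes d new edges; summing degrees gives Σd = 2E, so E′ = E + 2E = 3E = 72.
Each original face survives and each original vertex becomes one new face: F′ = F + V = 26.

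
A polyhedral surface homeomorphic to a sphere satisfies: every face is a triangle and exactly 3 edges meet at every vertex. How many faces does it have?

4

Each face has 3 edges and each edge borders two faces, so 2E = 3F.
Each vertex has degree 3, so 3V = 2E and hence V = 3F/3.
Euler: V − E + F = 2 ⇒ (3F/3) − (3F/2) + F = 2.
Multiply by 6: (6 − 9 + 6)F = 12, i.e. 3F = 12.
So F = 4, E = 3·4/2 = 6, V = 3·4/3 = 4.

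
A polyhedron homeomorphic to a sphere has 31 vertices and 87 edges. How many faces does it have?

Here V − E + F = 2.
F = 2 − V + E = 2 − 31 + 87 = 58.

58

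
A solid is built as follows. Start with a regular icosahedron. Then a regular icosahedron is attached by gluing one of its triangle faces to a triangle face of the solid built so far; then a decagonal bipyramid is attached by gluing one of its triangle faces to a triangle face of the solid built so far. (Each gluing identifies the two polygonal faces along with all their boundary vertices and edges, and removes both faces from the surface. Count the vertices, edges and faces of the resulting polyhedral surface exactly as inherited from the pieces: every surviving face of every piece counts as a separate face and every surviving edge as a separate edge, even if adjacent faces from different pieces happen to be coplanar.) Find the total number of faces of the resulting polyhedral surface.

A regular icosahedron: V=12, E=30, F=20.
Attach a regular icosahedron (V=12, E=30, F=20) along a 3-gon: merge 3 vertices and 3 edges, delete both glued faces → V=21, E=57, F=38.
Attach a decagonal bipyramid (V=12, E=30, F=20) along a 3-gon: merge 3 vertices and 3 edges, delete both glued faces → V=30, E=84, F=56.
Check: V − E + F = 30 − 84 + 56 = 2.

56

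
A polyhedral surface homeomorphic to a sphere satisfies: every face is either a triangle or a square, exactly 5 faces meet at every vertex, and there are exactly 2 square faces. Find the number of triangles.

Let x be the number of triangles; then F = 2 + x.
Edge–face incidences: 2E = 4·2 + 3·x = 8 + 3x.
Every vertex has degree 5, so 5V = 2E.
Euler: V − E + F = 2 ⇒ (2E)/5 − E + (2 + x) = 2.
Multiply by 10: 2·(2E) − 5·(2E) + 10·(2 + x) = 20, i.e. 20 + 10x − 3·(8 + 3x) = 20.
Collecting terms: x − 4 = 20, so x = 24.
Then 2E = 8 + 3·24 = 80, so E = 40, V = 2E/5 = 16, F = 2 + 24 = 26.

24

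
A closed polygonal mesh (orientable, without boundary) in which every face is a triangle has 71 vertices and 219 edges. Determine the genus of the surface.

2

Every face is a triangle and each edge borders two faces, so 3F = 2·219, giving F = 146.
χ = V − E + F = 71 − 219 + 146 = -2.
For a closed orientable surface χ = 2 − 2g, so g = (2 − (-2))/2 = 2.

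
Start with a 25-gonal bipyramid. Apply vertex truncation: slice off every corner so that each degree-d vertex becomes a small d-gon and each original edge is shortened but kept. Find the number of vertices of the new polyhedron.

The base solid has V = 27, E = 75, F = 50.
Truncation replaces each original edge-end by a new vertex, so V′ = 2E = 150.
Each original edge survives, and each old vertex of degree d contributes d new edges; summing degrees gives Σd = 2E, so E′ = E + 2E = 3E = 225.
Each original face survives and each original vertex becomes one new face: F′ = F + V = 77.

150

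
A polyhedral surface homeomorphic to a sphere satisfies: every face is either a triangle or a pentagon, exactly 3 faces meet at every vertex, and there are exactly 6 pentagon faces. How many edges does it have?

Let x be the number of triangles; then F = 6 + x.
Edge–face incidences: 2E = 5·6 + 3·x = 30 + 3x.
Every vertex has degree 3, so 3V = 2E.
Euler: V − E + F = 2 ⇒ (2E)/3 − E + (6 + x) = 2.
Multiply by 6: 2·(2E) − 3·(2E) + 6·(6 + x) = 12, i.e. 36 + 6x − (30 + 3x) = 12.
Collecting terms: 3x + 6 = 12, so 3x = 6, so x = 2.
Then 2E = 30 + 3·2 = 36, so E = 18, V = 2E/3 = 12, F = 6 + 2 = 8.

18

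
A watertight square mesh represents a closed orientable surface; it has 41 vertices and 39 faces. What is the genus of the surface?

0

Every face is a square, so 2E = 4·39 = 156, giving E = 78.
χ = V − E + F = 41 − 78 + 39 = 2.
For a closed orientable surface χ = 2 − 2g, so g = (2 − (2))/2 = 0.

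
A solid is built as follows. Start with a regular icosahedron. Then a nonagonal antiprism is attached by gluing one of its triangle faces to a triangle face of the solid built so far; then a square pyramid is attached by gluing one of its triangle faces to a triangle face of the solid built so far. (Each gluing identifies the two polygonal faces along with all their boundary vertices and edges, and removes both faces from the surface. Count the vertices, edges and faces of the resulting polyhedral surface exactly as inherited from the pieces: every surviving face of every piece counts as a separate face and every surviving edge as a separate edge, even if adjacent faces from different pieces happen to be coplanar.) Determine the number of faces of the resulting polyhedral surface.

41

A regular icosahedron: V=12, E=30, F=20.
Attach a nonagonal antiprism (V=18, E=36, F=20) along a 3-gon: merge 3 vertices and 3 edges, delete both glued faces → V=27, E=63, F=38.
Attach a square pyramid (V=5, E=8, F=5) along a 3-gon: merge 3 vertices and 3 edges, delete both glued faces → V=29, E=68, F=41.
Check: V − E + F = 29 − 68 + 41 = 2.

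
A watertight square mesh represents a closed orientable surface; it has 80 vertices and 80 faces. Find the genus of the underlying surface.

1

Every face is a square, so 2E = 4·80 = 320, giving E = 160.
χ = V − E + F = 80 − 160 + 80 = 0.
For a closed orientable surface χ = 2 − 2g, so g = (2 − (0))/2 = 1.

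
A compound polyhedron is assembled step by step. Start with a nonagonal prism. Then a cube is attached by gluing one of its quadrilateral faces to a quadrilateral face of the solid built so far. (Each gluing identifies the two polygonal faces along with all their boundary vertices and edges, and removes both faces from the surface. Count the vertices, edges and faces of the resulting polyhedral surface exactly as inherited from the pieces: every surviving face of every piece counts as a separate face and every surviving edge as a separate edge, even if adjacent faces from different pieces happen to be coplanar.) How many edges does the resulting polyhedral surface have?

35

A nonagonal prism: V=18, E=27, F=11.
Attach a cube (V=8, E=12, F=6) along a 4-gon: merge 4 vertices and 4 edges, delete both glued faces → V=22, E=35, F=15.
Check: V − E + F = 22 − 35 + 15 = 2.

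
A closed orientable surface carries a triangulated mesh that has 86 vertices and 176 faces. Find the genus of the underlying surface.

Every face is a triangle, so 2E = 3·176 = 528, giving E = 264.
χ = V − E + F = 86 − 264 + 176 = -2.
For a closed orientable surface χ = 2 − 2g, so g = (2 − (-2))/2 = 2.

2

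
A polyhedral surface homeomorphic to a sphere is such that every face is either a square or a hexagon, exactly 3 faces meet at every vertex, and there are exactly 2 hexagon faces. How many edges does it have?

Let x be the number of squares; then F = 2 + x.
Edge–face incidences: 2E = 6·2 + 4·x = 12 + 4x.
Every vertex has degree 3, so 3V = 2E.
Euler: V − E + F = 2 ⇒ (2E)/3 − E + (2 + x) = 2.
Multiply by 6: 2·(2E) − 3·(2E) + 6·(2 + x) = 12, i.e. 12 + 6x − (12 + 4x) = 12.
Collecting terms: 2x = 12, so x = 6.
Then 2E = 12 + 4·6 = 36, so E = 18, V = 2E/3 = 12, F = 2 + 6 = 8.

18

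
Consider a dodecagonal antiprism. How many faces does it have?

An antiprism on an n-gon has two n-gon caps and 2n triangles: V = 2·12 = 24, E = 4·12 = 48, F = 2·12 + 2 = 26.

26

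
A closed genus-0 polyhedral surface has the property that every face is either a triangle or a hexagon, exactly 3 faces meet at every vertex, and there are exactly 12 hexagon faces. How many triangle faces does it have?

4

Let x be the number of triangles; then F = 12 + x.
Edge–face incidences: 2E = 6·12 + 3·x = 72 + 3x.
Every vertex has degree 3, so 3V = 2E.
Euler: V − E + F = 2 ⇒ (2E)/3 − E + (12 + x) = 2.
Multiply by 6: 2·(2E) − 3·(2E) + 6·(12 + x) = 12, i.e. 72 + 6x − (72 + 3x) = 12.
Collecting terms: 3x = 12, so x = 4.
Then 2E = 72 + 3·4 = 84, so E = 42, V = 2E/3 = 28, F = 12 + 4 = 16.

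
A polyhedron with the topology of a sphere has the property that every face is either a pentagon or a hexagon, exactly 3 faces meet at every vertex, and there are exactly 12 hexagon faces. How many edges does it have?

Let x be the number of pentagons; then F = 12 + x.
Edge–face incidences: 2E = 6·12 + 5·x = 72 + 5x.
Every vertex has degree 3, so 3V = 2E.
Euler: V − E + F = 2 ⇒ (2E)/3 − E + (12 + x) = 2.
Multiply by 6: 2·(2E) − 3·(2E) + 6·(12 + x) = 12, i.e. 72 + 6x − (72 + 5x) = 12.
Collecting terms: x = 12.
Then 2E = 72 + 5·12 = 132, so E = 66, V = 2E/3 = 44, F = 12 + 12 = 24.

66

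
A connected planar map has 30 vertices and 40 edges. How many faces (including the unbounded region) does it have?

Euler's formula for a connected plane graph: V − E + F = 2, so F = 2 − 30 + 40 = 12.

12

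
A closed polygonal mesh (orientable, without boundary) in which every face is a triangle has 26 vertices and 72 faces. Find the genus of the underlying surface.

Every face is a triangle, so 2E = 3·72 = 216, giving E = 108.
χ = V − E + F = 26 − 108 + 72 = -10.
For a closed orientable surface χ = 2 − 2g, so g = (2 − (-10))/2 = 6.

6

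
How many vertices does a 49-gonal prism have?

A prism on an n-gon has two n-gon bases and n rectangular sides: V = 2·49 = 98, E = 3·49 = 147, F = 49 + 2 = 51.

98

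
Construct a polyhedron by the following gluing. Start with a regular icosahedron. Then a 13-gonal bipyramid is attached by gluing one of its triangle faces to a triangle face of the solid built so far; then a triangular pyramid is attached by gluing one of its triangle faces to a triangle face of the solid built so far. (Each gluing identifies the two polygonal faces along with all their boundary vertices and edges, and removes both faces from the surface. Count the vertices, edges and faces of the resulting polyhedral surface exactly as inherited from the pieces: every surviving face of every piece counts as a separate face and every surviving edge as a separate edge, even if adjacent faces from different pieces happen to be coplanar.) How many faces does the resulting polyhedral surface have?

46

A regular icosahedron: V=12, E=30, F=20.
Attach a 13-gonal bipyramid (V=15, E=39, F=26) along a 3-gon: merge 3 vertices and 3 edges, delete both glued faces → V=24, E=66, F=44.
Attach a triangular pyramid (V=4, E=6, F=4) along a 3-gon: merge 3 vertices and 3 edges, delete both glued faces → V=25, E=69, F=46.
Check: V − E + F = 25 − 69 + 46 = 2.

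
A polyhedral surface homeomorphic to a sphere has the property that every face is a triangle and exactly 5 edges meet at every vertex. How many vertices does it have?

Each face has 3 edges and each edge borders two faces, so 2E = 3F.
Each vertex has degree 5, so 5V = 2E and hence V = 3F/5.
Euler: V − E + F = 2 ⇒ (3F/5) − (3F/2) + F = 2.
Multiply by 10: (6 − 15 + 10)F = 20, i.e. 1F = 20.
So F = 20, E = 3·20/2 = 30, V = 3·20/5 = 12.

12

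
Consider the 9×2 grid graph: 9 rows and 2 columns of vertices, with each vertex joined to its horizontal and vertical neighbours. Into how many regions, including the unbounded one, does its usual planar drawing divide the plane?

9

The grid has V = 9·2 = 18 vertices and E = 9·1 + 2·8 = 25 edges.
F = 2 − V + E = 2 − 18 + 25 = 9.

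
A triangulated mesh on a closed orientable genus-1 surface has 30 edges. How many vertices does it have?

χ = 2 − 2·1 = 0, and every face is a triangle so 3F = 2E.
F = 2E/3 = 20. Then V = 0 + E − F = 0 + 30 − 20 = 10.

10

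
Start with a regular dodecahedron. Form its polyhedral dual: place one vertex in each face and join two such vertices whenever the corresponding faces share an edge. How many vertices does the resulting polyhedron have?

The base solid has V = 20, E = 30, F = 12.
The dual swaps V and F and preserves E: V′ = F = 12, E′ = E = 30, F′ = V = 20.

12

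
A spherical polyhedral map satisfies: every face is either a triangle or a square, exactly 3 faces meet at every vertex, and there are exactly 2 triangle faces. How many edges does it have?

9

Let x be the number of squares; then F = 2 + x.
Edge–face incidences: 2E = 3·2 + 4·x = 6 + 4x.
Every vertex has degree 3, so 3V = 2E.
Euler: V − E + F = 2 ⇒ (2E)/3 − E + (2 + x) = 2.
Multiply by 6: 2·(2E) − 3·(2E) + 6·(2 + x) = 12, i.e. 12 + 6x − (6 + 4x) = 12.
Collecting terms: 2x + 6 = 12, so 2x = 6, so x = 3.
Then 2E = 6 + 4·3 = 18, so E = 9, V = 2E/3 = 6, F = 2 + 3 = 5.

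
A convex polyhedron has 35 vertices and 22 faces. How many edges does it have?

Here V − E + F = 2.
E = V + F − (2) = 35 + 22 − (2) = 55.

55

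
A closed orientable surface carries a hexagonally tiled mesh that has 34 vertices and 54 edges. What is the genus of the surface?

2

Every face is a hexagon and each edge borders two faces, so 6F = 2·54, giving F = 18.
χ = V − E + F = 34 − 54 + 18 = -2.
For a closed orientable surface χ = 2 − 2g, so g = (2 − (-2))/2 = 2.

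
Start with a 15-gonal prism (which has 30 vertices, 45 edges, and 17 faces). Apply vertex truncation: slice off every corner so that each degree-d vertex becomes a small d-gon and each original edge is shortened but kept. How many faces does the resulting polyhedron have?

Truncation replaces each original edge-end by a new vertex, so V′ = 2E = 90.
Each original edge survives, and each old vertex of degree d contributes d new edges; summing degrees gives Σd = 2E, so E′ = E + 2E = 3E = 135.
Each original face survives and each original vertex becomes one new face: F′ = F + V = 47.

47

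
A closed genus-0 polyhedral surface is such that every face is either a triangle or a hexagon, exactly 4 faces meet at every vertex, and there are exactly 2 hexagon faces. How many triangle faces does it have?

12

Let x be the number of triangles; then F = 2 + x.
Edge–face incidences: 2E = 6·2 + 3·x = 12 + 3x.
Every vertex has degree 4, so 4V = 2E.
Euler: V − E + F = 2 ⇒ (2E)/4 − E + (2 + x) = 2.
Multiply by 8: 2·(2E) − 4·(2E) + 8·(2 + x) = 16, i.e. 16 + 8x − 2·(12 + 3x) = 16.
Collecting terms: 2x − 8 = 16, so 2x = 24, so x = 12.
Then 2E = 12 + 3·12 = 48, so E = 24, V = 2E/4 = 12, F = 2 + 12 = 14.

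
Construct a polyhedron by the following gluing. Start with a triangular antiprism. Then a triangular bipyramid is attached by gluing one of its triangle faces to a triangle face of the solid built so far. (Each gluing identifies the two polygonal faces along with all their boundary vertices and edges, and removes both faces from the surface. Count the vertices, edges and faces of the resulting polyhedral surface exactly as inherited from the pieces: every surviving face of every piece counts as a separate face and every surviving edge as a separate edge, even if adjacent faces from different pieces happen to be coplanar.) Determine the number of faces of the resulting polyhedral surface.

A triangular antiprism: V=6, E=12, F=8.
Attach a triangular bipyramid (V=5, E=9, F=6) along a 3-gon: merge 3 vertices and 3 edges, delete both glued faces → V=8, E=18, F=12.
Check: V − E + F = 8 − 18 + 12 = 2.

12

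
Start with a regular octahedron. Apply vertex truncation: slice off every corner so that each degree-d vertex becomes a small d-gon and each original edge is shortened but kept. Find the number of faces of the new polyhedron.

The base solid has V = 6, E = 12, F = 8.
Truncation replaces each original edge-end by a new vertex, so V′ = 2E = 24.
Each original edge survives, and each old vertex of degree d contributes d new edges; summing degrees gives Σd = 2E, so E′ = E + 2E = 3E = 36.
Each original face survives and each original vertex becomes one new face: F′ = F + V = 14.

14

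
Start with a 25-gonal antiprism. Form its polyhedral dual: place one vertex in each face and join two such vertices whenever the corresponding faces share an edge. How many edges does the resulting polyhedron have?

100

The base solid has V = 50, E = 100, F = 52.
The dual swaps V and F and preserves E: V′ = F = 52, E′ = E = 100, F′ = V = 50.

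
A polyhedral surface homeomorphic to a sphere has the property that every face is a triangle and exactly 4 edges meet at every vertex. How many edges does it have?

Each face has 3 edges and each edge borders two faces, so 2E = 3F.
Each vertex has degree 4, so 4V = 2E and hence V = 3F/4.
Euler: V − E + F = 2 ⇒ (3F/4) − (3F/2) + F = 2.
Multiply by 8: (6 − 12 + 8)F = 16, i.e. 2F = 16.
So F = 8, E = 3·8/2 = 12, V = 3·8/4 = 6.

12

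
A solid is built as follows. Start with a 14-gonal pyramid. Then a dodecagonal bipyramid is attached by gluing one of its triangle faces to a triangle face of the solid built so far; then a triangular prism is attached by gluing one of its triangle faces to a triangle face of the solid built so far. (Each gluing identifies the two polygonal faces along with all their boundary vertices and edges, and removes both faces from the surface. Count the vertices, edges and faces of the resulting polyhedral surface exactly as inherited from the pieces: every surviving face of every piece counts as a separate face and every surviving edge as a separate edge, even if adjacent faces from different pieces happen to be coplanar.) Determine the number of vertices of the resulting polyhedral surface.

29

A 14-gonal pyramid: V=15, E=28, F=15.
Attach a dodecagonal bipyramid (V=14, E=36, F=24) along a 3-gon: merge 3 vertices and 3 edges, delete both glued faces → V=26, E=61, F=37.
Attach a triangular prism (V=6, E=9, F=5) along a 3-gon: merge 3 vertices and 3 edges, delete both glued faces → V=29, E=67, F=40.
Check: V − E + F = 29 − 67 + 40 = 2.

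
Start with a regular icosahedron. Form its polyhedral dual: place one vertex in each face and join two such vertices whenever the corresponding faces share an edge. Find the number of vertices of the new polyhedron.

The base solid has V = 12, E = 30, F = 20.
The dual swaps V and F and preserves E: V′ = F = 20, E′ = E = 30, F′ = V = 12.

20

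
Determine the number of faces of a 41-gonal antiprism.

An antiprism on an n-gon has two n-gon caps and 2n triangles: V = 2·41 = 82, E = 4·41 = 164, F = 2·41 + 2 = 84.

84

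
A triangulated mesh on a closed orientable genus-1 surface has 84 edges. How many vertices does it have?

χ = 2 − 2·1 = 0, and every face is a triangle so 3F = 2E.
F = 2E/3 = 56. Then V = 0 + E − F = 0 + 84 − 56 = 28.

28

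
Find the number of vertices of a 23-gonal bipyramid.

25

A bipyramid over an n-gon has 2n triangular faces and n + 2 vertices: V = 23 + 2 = 25, E = 3·23 = 69, F = 2·23 = 46.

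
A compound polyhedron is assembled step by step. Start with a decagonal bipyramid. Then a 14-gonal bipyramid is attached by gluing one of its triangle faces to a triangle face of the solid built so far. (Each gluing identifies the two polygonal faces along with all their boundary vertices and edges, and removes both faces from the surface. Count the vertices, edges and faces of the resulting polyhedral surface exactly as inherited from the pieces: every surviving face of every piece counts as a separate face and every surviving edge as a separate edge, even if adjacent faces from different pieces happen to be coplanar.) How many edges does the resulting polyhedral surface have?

69

A decagonal bipyramid: V=12, E=30, F=20.
Attach a 14-gonal bipyramid (V=16, E=42, F=28) along a 3-gon: merge 3 vertices and 3 edges, delete both glued faces → V=25, E=69, F=46.
Check: V − E + F = 25 − 69 + 46 = 2.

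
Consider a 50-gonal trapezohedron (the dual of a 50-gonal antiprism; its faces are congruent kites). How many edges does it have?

200

The n-trapezohedron (dual of the n-antiprism) has V = 2·50 + 2 = 102, E = 4·50 = 200, F = 2·50 = 100.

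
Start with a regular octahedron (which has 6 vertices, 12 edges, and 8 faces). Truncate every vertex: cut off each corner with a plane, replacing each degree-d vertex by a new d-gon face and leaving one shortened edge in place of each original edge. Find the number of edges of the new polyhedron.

36

Truncation replaces each original edge-end by a new vertex, so V′ = 2E = 24.
Each original edge survives, and each old vertex of degree d contributes d new edges; summing degrees gives Σd = 2E, so E′ = E + 2E = 3E = 36.
Each original face survives and each original vertex becomes one new face: F′ = F + V = 14.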